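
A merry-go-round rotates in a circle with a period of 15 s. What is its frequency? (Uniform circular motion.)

f = 1/T = 1/15 = 0.0667 Hz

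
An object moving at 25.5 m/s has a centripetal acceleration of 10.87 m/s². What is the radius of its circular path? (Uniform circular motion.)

r = v²/a_c = 25.5²/10.87 = 59.82 m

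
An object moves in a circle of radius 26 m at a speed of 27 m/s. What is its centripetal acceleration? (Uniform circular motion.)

a_c = v²/r = 27²/26 = 729/26 = 28.04 m/s²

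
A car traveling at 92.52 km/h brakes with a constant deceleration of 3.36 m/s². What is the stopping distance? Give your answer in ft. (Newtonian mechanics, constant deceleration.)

v₀ = 92.52 km/h × 0.2777777777777778 = 25.7 m/s
d = v₀² / (2a) = 25.7² / (2 × 3.36) = 660.49 / 6.72 = 98.2872 m
d = 98.2872 m / 0.3048 = 322.5 ft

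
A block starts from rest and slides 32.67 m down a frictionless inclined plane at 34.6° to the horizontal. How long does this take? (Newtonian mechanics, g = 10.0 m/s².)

a = g sin(θ) = 10.0 × sin(34.6°) = 5.6784 m/s²
t = √(2d/a) = √(2 × 32.67 / 5.6784) = 3.39 s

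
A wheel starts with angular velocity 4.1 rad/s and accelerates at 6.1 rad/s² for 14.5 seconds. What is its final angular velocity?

ω = ω₀ + αt = 4.1 + 6.1 × 14.5 = 92.55 rad/s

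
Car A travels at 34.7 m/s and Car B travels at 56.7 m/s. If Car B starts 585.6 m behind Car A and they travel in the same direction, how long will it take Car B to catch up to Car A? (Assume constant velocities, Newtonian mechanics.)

Relative speed: v_rel = 56.7 - 34.7 = 22.0 m/s
Time to catch: t = d₀/v_rel = 585.6/22.0 = 26.62 s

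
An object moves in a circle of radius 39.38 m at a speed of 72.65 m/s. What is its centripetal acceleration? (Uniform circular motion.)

a_c = v²/r = 72.65²/39.38 = 5278.0225/39.38 = 134.03 m/s²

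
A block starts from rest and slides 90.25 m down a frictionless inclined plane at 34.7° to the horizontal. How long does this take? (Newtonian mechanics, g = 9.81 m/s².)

a = g sin(θ) = 9.81 × sin(34.7°) = 5.5846 m/s²
t = √(2d/a) = √(2 × 90.25 / 5.5846) = 5.69 s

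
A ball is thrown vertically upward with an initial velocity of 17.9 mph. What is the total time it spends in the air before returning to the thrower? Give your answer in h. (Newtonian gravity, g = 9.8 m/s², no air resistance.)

v₀ = 17.9 mph × 0.44704 = 8.00202 m/s
t_total = 2 × v₀ / g = 2 × 8.00202 / 9.8 = 1.63307 s
t_total = 1.63307 s / 3600.0 = 0.0004536 h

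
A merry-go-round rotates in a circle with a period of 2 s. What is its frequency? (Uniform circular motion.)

f = 1/T = 1/2 = 0.5 Hz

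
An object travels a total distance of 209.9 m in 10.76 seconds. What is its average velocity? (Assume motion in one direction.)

v_avg = Δd / Δt = 209.9 / 10.76 = 19.51 m/s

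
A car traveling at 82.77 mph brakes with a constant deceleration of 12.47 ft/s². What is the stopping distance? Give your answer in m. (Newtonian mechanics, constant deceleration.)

v₀ = 82.77 mph × 0.44704 = 37.0015 m/s
a = 12.47 ft/s² × 0.3048 = 3.80086 m/s²
d = v₀² / (2a) = 37.0015² / (2 × 3.80086) = 1369.11 / 7.60172 = 180.1 m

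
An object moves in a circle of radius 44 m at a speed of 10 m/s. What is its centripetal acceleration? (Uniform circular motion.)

a_c = v²/r = 10²/44 = 100/44 = 2.27 m/s²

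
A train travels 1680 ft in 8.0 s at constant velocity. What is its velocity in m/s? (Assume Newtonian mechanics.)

d = 1680 ft × 0.3048 = 512.064 m
v = d / t = 512.064 / 8.0 = 64.01 m/s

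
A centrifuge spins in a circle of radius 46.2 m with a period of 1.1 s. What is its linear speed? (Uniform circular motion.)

v = 2πr/T = 2π×46.2/1.1 = 263.89 m/s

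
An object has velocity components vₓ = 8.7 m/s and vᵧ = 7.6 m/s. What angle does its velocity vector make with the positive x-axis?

θ = arctan(vᵧ/vₓ) = arctan(7.6/8.7) = 41.14°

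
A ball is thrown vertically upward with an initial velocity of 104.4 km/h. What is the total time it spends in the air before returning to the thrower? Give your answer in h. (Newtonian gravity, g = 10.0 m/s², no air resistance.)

v₀ = 104.4 km/h × 0.2777777777777778 = 29.0 m/s
t_total = 2 × v₀ / g = 2 × 29.0 / 10.0 = 5.8 s
t_total = 5.8 s / 3600.0 = 0.001611 h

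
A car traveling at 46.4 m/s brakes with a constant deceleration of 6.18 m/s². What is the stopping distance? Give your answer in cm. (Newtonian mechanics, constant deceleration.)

d = v₀² / (2a) = 46.4² / (2 × 6.18) = 2152.96 / 12.36 = 174.188 m
d = 174.188 m / 0.01 = 17420 cm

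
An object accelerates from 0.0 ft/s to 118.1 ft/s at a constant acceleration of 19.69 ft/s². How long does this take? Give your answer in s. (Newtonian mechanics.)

v₀ = 0.0 ft/s × 0.3048 = 0.0 m/s
v = 118.1 ft/s × 0.3048 = 35.9969 m/s
a = 19.69 ft/s² × 0.3048 = 6.00151 m/s²
t = (v - v₀) / a = (35.9969 - 0.0) / 6.00151 = 5.998 s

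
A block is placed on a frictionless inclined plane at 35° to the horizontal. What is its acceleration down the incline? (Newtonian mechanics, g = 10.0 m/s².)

a = g sin(θ) = 10.0 × sin(35°) = 10.0 × 0.5736 = 5.74 m/s²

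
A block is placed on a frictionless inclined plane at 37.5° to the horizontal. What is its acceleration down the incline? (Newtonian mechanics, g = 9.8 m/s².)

a = g sin(θ) = 9.8 × sin(37.5°) = 9.8 × 0.6088 = 5.97 m/s²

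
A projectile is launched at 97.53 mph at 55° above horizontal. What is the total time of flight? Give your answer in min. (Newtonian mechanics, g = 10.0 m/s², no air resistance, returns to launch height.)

v₀ = 97.53 mph × 0.44704 = 43.5998 m/s
T = 2 × v₀ × sin(θ) / g = 2 × 43.5998 × sin(55°) / 10.0 = 2 × 43.5998 × 0.819152 / 10.0 = 7.14297 s
T = 7.14297 s / 60.0 = 0.119 min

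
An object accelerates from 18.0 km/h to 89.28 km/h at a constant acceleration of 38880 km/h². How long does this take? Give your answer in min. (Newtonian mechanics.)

v₀ = 18.0 km/h × 0.2777777777777778 = 5.0 m/s
v = 89.28 km/h × 0.2777777777777778 = 24.8 m/s
a = 38880 km/h² × 7.716049382716049e-05 = 3.0 m/s²
t = (v - v₀) / a = (24.8 - 5.0) / 3.0 = 6.6 s
t = 6.6 s / 60.0 = 0.11 min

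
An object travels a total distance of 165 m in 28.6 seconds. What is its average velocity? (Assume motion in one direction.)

v_avg = Δd / Δt = 165 / 28.6 = 5.77 m/s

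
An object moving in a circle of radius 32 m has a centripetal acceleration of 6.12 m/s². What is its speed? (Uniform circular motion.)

v = √(a_c × r) = √(6.12 × 32) = 13.99 m/s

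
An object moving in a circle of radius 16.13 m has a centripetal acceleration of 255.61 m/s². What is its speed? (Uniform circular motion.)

v = √(a_c × r) = √(255.61 × 16.13) = 64.21 m/s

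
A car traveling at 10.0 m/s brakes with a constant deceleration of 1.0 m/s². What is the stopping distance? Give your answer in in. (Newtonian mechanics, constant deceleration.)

d = v₀² / (2a) = 10.0² / (2 × 1.0) = 100.0 / 2.0 = 50.0 m
d = 50.0 m / 0.0254 = 1969 in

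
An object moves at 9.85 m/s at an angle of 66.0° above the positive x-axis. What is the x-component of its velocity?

vₓ = v cos(θ) = 9.85 × cos(66.0°) = 4.01 m/s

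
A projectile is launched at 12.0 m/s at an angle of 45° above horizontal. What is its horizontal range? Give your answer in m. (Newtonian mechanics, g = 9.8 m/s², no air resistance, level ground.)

R = v₀² × sin(2θ) / g = 12.0² × sin(2 × 45°) / 9.8 = 144.0 × 1.0 / 9.8 = 14.69 m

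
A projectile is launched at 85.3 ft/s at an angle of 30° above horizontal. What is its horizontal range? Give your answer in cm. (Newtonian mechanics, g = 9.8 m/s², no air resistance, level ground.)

v₀ = 85.3 ft/s × 0.3048 = 25.9994 m/s
R = v₀² × sin(2θ) / g = 25.9994² × sin(2 × 30°) / 9.8 = 675.969 × 0.866025 / 9.8 = 59.7353 m
R = 59.7353 m / 0.01 = 5974 cm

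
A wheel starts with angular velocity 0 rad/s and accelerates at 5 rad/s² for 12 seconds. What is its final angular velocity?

ω = ω₀ + αt = 0 + 5 × 12 = 60 rad/s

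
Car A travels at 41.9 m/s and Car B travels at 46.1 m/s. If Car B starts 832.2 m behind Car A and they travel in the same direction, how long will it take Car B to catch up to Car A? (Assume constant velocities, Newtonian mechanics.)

Relative speed: v_rel = 46.1 - 41.9 = 4.2 m/s
Time to catch: t = d₀/v_rel = 832.2/4.2 = 198.14 s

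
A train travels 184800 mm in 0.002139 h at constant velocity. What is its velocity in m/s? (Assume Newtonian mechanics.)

d = 184800 mm × 0.001 = 184.8 m
t = 0.002139 h × 3600.0 = 7.7004 s
v = d / t = 184.8 / 7.7004 = 24.0 m/s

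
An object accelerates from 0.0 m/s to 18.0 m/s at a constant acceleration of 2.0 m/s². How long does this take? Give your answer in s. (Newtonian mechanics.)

t = (v - v₀) / a = (18.0 - 0.0) / 2.0 = 9.0 s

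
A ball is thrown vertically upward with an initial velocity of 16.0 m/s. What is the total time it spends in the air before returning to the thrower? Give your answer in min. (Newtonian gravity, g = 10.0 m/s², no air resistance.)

t_total = 2 × v₀ / g = 2 × 16.0 / 10.0 = 3.2 s
t_total = 3.2 s / 60.0 = 0.05333 min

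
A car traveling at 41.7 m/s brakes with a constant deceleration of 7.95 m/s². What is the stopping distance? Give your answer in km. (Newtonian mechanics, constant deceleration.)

d = v₀² / (2a) = 41.7² / (2 × 7.95) = 1738.89 / 15.9 = 109.364 m
d = 109.364 m / 1000.0 = 0.1094 km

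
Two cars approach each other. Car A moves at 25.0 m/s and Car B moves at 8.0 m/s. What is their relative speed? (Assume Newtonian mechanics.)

v_rel = v_A + v_B = 25.0 + 8.0 = 33.0 m/s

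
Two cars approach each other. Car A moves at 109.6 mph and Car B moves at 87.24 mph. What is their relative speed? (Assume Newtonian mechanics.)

v_rel = v_A + v_B = 109.6 + 87.24 = 196.84 mph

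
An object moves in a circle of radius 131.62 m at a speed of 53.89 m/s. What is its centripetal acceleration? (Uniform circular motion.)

a_c = v²/r = 53.89²/131.62 = 2904.1321/131.62 = 22.06 m/s²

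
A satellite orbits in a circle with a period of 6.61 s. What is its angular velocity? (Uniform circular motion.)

ω = 2π/T = 2π/6.61 = 0.9506 rad/s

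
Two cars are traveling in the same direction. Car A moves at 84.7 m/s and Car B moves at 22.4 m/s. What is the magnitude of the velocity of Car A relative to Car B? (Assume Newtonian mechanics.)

v_rel = |v_A - v_B| = |84.7 - 22.4| = 62.3 m/s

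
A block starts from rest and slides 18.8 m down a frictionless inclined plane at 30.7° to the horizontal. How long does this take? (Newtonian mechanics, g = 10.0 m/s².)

a = g sin(θ) = 10.0 × sin(30.7°) = 5.1054 m/s²
t = √(2d/a) = √(2 × 18.8 / 5.1054) = 2.71 s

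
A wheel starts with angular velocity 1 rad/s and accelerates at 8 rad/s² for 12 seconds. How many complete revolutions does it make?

θ = ω₀t + ½αt² = 1×12 + ½×8×12² = 588.0 rad
Total revolutions = θ/(2π) = 588.0/(2π) = 93.58
Complete revolutions = ⌊93.58⌋ = 93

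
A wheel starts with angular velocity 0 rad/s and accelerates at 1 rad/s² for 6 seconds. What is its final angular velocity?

ω = ω₀ + αt = 0 + 1 × 6 = 6 rad/s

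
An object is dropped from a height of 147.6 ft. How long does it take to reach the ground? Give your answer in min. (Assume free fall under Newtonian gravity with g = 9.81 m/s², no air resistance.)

h = 147.6 ft × 0.3048 = 44.9885 m
t = √(2h/g) = √(2 × 44.9885 / 9.81) = 3.02853 s
t = 3.02853 s / 60.0 = 0.05048 min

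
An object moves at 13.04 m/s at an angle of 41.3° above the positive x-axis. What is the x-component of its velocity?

vₓ = v cos(θ) = 13.04 × cos(41.3°) = 9.8 m/s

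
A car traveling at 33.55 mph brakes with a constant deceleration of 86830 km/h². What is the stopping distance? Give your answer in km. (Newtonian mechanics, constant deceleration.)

v₀ = 33.55 mph × 0.44704 = 14.9982 m/s
a = 86830 km/h² × 7.716049382716049e-05 = 6.69985 m/s²
d = v₀² / (2a) = 14.9982² / (2 × 6.69985) = 224.946 / 13.3997 = 16.7874 m
d = 16.7874 m / 1000.0 = 0.01679 km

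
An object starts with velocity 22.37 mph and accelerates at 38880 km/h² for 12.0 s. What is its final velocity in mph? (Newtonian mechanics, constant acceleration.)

v₀ = 22.37 mph × 0.44704 = 10.0003 m/s
a = 38880 km/h² × 7.716049382716049e-05 = 3.0 m/s²
v = v₀ + a × t = 10.0003 + 3.0 × 12.0 = 46.0003 m/s
v = 46.0003 m/s / 0.44704 = 102.9 mph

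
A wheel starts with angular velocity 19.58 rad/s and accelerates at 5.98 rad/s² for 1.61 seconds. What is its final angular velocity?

ω = ω₀ + αt = 19.58 + 5.98 × 1.61 = 29.21 rad/s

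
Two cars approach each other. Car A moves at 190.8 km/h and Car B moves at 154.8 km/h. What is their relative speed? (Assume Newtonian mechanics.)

v_rel = v_A + v_B = 190.8 + 154.8 = 345.6 km/h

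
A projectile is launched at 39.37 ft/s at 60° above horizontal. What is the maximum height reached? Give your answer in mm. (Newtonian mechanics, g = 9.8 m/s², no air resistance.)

v₀ = 39.37 ft/s × 0.3048 = 12.0 m/s
H = v₀² × sin²(θ) / (2g) = 12.0² × sin(60°)² / (2 × 9.8) = 144.0 × 0.75 / 19.6 = 5.5102 m
H = 5.5102 m / 0.001 = 5510 mm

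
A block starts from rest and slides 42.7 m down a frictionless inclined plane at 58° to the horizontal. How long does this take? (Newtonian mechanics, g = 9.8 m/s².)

a = g sin(θ) = 9.8 × sin(58°) = 8.3109 m/s²
t = √(2d/a) = √(2 × 42.7 / 8.3109) = 3.21 s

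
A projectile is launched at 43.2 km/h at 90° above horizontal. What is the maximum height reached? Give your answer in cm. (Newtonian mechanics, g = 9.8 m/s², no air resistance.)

v₀ = 43.2 km/h × 0.2777777777777778 = 12.0 m/s
H = v₀² × sin²(θ) / (2g) = 12.0² × sin(90°)² / (2 × 9.8) = 144.0 × 1.0 / 19.6 = 7.34694 m
H = 7.34694 m / 0.01 = 734.7 cm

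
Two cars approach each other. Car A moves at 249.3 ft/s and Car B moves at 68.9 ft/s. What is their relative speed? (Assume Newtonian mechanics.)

v_rel = v_A + v_B = 249.3 + 68.9 = 318.2 ft/s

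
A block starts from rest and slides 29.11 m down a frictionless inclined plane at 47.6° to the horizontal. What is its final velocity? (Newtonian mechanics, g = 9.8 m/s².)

a = g sin(θ) = 9.8 × sin(47.6°) = 7.2369 m/s²
v = √(2ad) = √(2 × 7.2369 × 29.11) = 20.53 m/s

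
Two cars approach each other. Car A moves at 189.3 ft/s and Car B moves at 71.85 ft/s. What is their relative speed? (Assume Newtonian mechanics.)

v_rel = v_A + v_B = 189.3 + 71.85 = 261.15 ft/s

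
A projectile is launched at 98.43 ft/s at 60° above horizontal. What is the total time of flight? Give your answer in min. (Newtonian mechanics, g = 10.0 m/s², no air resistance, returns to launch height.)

v₀ = 98.43 ft/s × 0.3048 = 30.0015 m/s
T = 2 × v₀ × sin(θ) / g = 2 × 30.0015 × sin(60°) / 10.0 = 2 × 30.0015 × 0.866025 / 10.0 = 5.19641 s
T = 5.19641 s / 60.0 = 0.08661 min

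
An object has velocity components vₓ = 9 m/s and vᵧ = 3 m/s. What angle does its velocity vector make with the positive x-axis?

θ = arctan(vᵧ/vₓ) = arctan(3/9) = 18.43°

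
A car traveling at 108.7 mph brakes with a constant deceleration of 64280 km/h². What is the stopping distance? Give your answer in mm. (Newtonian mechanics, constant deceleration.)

v₀ = 108.7 mph × 0.44704 = 48.5932 m/s
a = 64280 km/h² × 7.716049382716049e-05 = 4.95988 m/s²
d = v₀² / (2a) = 48.5932² / (2 × 4.95988) = 2361.3 / 9.91976 = 238.04 m
d = 238.04 m / 0.001 = 238000 mm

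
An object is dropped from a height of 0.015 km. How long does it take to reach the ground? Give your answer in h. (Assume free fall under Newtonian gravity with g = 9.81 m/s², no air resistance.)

h = 0.015 km × 1000.0 = 15.0 m
t = √(2h/g) = √(2 × 15.0 / 9.81) = 1.74874 s
t = 1.74874 s / 3600.0 = 0.0004858 h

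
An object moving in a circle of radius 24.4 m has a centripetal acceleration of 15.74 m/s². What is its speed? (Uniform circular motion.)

v = √(a_c × r) = √(15.74 × 24.4) = 19.6 m/s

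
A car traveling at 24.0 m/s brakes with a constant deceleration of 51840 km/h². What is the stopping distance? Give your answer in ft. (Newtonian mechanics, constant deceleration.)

a = 51840 km/h² × 7.716049382716049e-05 = 4.0 m/s²
d = v₀² / (2a) = 24.0² / (2 × 4.0) = 576.0 / 8.0 = 72.0 m
d = 72.0 m / 0.3048 = 236.2 ft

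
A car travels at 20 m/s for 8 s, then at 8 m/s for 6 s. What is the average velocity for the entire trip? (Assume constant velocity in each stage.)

d₁ = v₁t₁ = 20 × 8 = 160 m
d₂ = v₂t₂ = 8 × 6 = 48 m
d_total = 208 m, t_total = 14 s
v_avg = d_total/t_total = 208/14 = 14.86 m/s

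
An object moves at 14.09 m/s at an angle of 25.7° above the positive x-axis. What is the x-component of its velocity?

vₓ = v cos(θ) = 14.09 × cos(25.7°) = 12.7 m/s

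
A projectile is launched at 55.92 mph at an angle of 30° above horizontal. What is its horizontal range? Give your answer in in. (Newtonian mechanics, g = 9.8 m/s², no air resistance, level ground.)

v₀ = 55.92 mph × 0.44704 = 24.9985 m/s
R = v₀² × sin(2θ) / g = 24.9985² × sin(2 × 30°) / 9.8 = 624.925 × 0.866025 / 9.8 = 55.2246 m
R = 55.2246 m / 0.0254 = 2174 in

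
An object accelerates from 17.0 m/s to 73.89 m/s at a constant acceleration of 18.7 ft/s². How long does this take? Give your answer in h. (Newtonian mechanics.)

a = 18.7 ft/s² × 0.3048 = 5.69976 m/s²
t = (v - v₀) / a = (73.89 - 17.0) / 5.69976 = 9.98112 s
t = 9.98112 s / 3600.0 = 0.002773 h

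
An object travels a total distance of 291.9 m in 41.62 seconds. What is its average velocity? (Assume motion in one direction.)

v_avg = Δd / Δt = 291.9 / 41.62 = 7.01 m/s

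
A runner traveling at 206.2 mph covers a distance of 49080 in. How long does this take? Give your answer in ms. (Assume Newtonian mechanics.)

d = 49080 in × 0.0254 = 1246.63 m
v = 206.2 mph × 0.44704 = 92.1796 m/s
t = d / v = 1246.63 / 92.1796 = 13.5239 s
t = 13.5239 s / 0.001 = 13520 ms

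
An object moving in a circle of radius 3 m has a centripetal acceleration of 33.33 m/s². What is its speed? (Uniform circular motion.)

v = √(a_c × r) = √(33.33 × 3) = 10.0 m/s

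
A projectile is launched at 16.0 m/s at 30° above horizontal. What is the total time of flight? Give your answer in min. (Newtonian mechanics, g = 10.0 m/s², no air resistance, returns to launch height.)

T = 2 × v₀ × sin(θ) / g = 2 × 16.0 × sin(30°) / 10.0 = 2 × 16.0 × 0.5 / 10.0 = 1.6 s
T = 1.6 s / 60.0 = 0.02667 min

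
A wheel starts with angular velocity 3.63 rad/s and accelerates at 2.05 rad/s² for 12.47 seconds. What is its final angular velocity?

ω = ω₀ + αt = 3.63 + 2.05 × 12.47 = 29.19 rad/s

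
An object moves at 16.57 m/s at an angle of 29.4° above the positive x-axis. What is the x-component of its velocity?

vₓ = v cos(θ) = 16.57 × cos(29.4°) = 14.44 m/s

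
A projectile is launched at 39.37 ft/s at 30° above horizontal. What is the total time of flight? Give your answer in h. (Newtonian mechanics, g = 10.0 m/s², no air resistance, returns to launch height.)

v₀ = 39.37 ft/s × 0.3048 = 12.0 m/s
T = 2 × v₀ × sin(θ) / g = 2 × 12.0 × sin(30°) / 10.0 = 2 × 12.0 × 0.5 / 10.0 = 1.2 s
T = 1.2 s / 3600.0 = 0.0003333 h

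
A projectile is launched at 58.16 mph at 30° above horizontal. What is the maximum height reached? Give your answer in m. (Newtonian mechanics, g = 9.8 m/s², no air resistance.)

v₀ = 58.16 mph × 0.44704 = 25.9998 m/s
H = v₀² × sin²(θ) / (2g) = 25.9998² × sin(30°)² / (2 × 9.8) = 675.99 × 0.25 / 19.6 = 8.622 m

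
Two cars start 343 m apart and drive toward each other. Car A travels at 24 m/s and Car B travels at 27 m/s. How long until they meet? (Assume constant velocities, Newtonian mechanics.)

Combined speed: v_combined = 24 + 27 = 51 m/s
Time to meet: t = d/v_combined = 343/51 = 6.73 s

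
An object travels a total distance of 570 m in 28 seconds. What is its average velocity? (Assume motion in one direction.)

v_avg = Δd / Δt = 570 / 28 = 20.36 m/s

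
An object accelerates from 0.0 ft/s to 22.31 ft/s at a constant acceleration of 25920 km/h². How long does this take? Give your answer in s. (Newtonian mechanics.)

v₀ = 0.0 ft/s × 0.3048 = 0.0 m/s
v = 22.31 ft/s × 0.3048 = 6.80009 m/s
a = 25920 km/h² × 7.716049382716049e-05 = 2.0 m/s²
t = (v - v₀) / a = (6.80009 - 0.0) / 2.0 = 3.4 s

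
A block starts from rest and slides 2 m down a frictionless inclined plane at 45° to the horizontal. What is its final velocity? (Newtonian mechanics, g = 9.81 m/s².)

a = g sin(θ) = 9.81 × sin(45°) = 6.9367 m/s²
v = √(2ad) = √(2 × 6.9367 × 2) = 5.27 m/s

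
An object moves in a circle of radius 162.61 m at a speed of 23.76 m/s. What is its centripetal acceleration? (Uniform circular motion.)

a_c = v²/r = 23.76²/162.61 = 564.5376/162.61 = 3.47 m/s²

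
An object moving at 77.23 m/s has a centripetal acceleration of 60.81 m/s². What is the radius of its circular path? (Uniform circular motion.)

r = v²/a_c = 77.23²/60.81 = 98.08 m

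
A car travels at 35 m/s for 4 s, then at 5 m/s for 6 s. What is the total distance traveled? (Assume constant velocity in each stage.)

d₁ = v₁t₁ = 35 × 4 = 140 m
d₂ = v₂t₂ = 5 × 6 = 30 m
d_total = 140 + 30 = 170 m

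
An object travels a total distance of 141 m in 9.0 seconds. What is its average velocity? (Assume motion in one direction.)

v_avg = Δd / Δt = 141 / 9.0 = 15.67 m/s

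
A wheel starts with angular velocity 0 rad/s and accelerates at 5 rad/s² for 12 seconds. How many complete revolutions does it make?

θ = ω₀t + ½αt² = 0×12 + ½×5×12² = 360.0 rad
Total revolutions = θ/(2π) = 360.0/(2π) = 57.3
Complete revolutions = ⌊57.3⌋ = 57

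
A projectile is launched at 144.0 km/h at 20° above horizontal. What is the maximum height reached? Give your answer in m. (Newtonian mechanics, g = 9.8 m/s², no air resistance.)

v₀ = 144.0 km/h × 0.2777777777777778 = 40.0 m/s
H = v₀² × sin²(θ) / (2g) = 40.0² × sin(20°)² / (2 × 9.8) = 1600.0 × 0.116978 / 19.6 = 9.549 m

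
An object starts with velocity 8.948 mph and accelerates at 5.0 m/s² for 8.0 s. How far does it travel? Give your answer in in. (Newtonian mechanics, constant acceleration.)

v₀ = 8.948 mph × 0.44704 = 4.00011 m/s
d = v₀ × t + ½ × a × t² = 4.00011 × 8.0 + 0.5 × 5.0 × 8.0² = 192.001 m
d = 192.001 m / 0.0254 = 7559 in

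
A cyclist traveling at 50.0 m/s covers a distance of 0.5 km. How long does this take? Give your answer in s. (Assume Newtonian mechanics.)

d = 0.5 km × 1000.0 = 500.0 m
t = d / v = 500.0 / 50.0 = 10.0 s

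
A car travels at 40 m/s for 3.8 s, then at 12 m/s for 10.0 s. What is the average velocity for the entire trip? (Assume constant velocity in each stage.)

d₁ = v₁t₁ = 40 × 3.8 = 152.0 m
d₂ = v₂t₂ = 12 × 10.0 = 120.0 m
d_total = 272.0 m, t_total = 13.8 s
v_avg = d_total/t_total = 272.0/13.8 = 19.71 m/s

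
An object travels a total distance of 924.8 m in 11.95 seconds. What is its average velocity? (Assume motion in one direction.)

v_avg = Δd / Δt = 924.8 / 11.95 = 77.39 m/s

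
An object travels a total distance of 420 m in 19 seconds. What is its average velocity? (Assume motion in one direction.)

v_avg = Δd / Δt = 420 / 19 = 22.11 m/s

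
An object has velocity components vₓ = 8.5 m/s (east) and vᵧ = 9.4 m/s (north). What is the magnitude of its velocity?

|v| = √(vₓ² + vᵧ²) = √(8.5² + 9.4²) = √(160.61) = 12.67 m/s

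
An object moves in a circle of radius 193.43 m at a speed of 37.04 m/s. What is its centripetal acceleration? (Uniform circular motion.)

a_c = v²/r = 37.04²/193.43 = 1371.9616/193.43 = 7.09 m/s²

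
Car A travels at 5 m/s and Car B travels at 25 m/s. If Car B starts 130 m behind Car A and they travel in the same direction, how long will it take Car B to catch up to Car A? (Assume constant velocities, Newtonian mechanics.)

Relative speed: v_rel = 25 - 5 = 20 m/s
Time to catch: t = d₀/v_rel = 130/20 = 6.5 s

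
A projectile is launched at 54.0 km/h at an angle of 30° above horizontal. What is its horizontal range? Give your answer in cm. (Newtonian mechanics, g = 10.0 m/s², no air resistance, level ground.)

v₀ = 54.0 km/h × 0.2777777777777778 = 15.0 m/s
R = v₀² × sin(2θ) / g = 15.0² × sin(2 × 30°) / 10.0 = 225.0 × 0.866025 / 10.0 = 19.4856 m
R = 19.4856 m / 0.01 = 1949 cm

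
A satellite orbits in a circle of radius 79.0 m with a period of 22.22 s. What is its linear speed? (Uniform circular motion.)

v = 2πr/T = 2π×79.0/22.22 = 22.34 m/s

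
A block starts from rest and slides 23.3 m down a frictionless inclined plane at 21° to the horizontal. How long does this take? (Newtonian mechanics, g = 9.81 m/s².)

a = g sin(θ) = 9.81 × sin(21°) = 3.5156 m/s²
t = √(2d/a) = √(2 × 23.3 / 3.5156) = 3.64 s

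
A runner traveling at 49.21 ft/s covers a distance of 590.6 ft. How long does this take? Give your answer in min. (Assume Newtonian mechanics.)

d = 590.6 ft × 0.3048 = 180.015 m
v = 49.21 ft/s × 0.3048 = 14.9992 m/s
t = d / v = 180.015 / 14.9992 = 12.0016 s
t = 12.0016 s / 60.0 = 0.2 min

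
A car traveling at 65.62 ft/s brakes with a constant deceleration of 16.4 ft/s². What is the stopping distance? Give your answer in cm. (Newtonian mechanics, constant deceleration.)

v₀ = 65.62 ft/s × 0.3048 = 20.001 m/s
a = 16.4 ft/s² × 0.3048 = 4.99872 m/s²
d = v₀² / (2a) = 20.001² / (2 × 4.99872) = 400.04 / 9.99744 = 40.0142 m
d = 40.0142 m / 0.01 = 4001 cm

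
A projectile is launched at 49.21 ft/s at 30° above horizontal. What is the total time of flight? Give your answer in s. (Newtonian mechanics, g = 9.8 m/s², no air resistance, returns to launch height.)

v₀ = 49.21 ft/s × 0.3048 = 14.9992 m/s
T = 2 × v₀ × sin(θ) / g = 2 × 14.9992 × sin(30°) / 9.8 = 2 × 14.9992 × 0.5 / 9.8 = 1.531 s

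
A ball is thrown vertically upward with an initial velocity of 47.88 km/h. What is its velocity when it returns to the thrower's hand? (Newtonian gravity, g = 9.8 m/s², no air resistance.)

By conservation of energy (no air resistance), the ball returns to the throw height with the same speed as launch, but directed downward.
|v_ground| = v₀ = 47.88 km/h
v_ground = 47.88 km/h (downward)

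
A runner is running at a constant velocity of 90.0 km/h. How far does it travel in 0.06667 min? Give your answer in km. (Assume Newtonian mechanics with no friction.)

v = 90.0 km/h × 0.2777777777777778 = 25.0 m/s
t = 0.06667 min × 60.0 = 4.0002 s
d = v × t = 25.0 × 4.0002 = 100.005 m
d = 100.005 m / 1000.0 = 0.1 km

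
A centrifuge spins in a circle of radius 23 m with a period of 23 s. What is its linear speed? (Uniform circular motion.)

v = 2πr/T = 2π×23/23 = 6.28 m/s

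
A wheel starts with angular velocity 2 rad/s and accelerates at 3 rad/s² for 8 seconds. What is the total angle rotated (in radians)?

θ = ω₀t + ½αt² = 2×8 + ½×3×8² = 112.0 rad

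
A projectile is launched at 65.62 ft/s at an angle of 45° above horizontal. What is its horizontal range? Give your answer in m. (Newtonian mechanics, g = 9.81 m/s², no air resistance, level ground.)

v₀ = 65.62 ft/s × 0.3048 = 20.001 m/s
R = v₀² × sin(2θ) / g = 20.001² × sin(2 × 45°) / 9.81 = 400.04 × 1.0 / 9.81 = 40.78 m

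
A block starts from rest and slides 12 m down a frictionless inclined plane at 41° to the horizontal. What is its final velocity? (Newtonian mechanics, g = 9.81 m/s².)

a = g sin(θ) = 9.81 × sin(41°) = 6.4359 m/s²
v = √(2ad) = √(2 × 6.4359 × 12) = 12.43 m/s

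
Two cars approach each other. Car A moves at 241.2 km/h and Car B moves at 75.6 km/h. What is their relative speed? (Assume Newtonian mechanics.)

v_rel = v_A + v_B = 241.2 + 75.6 = 316.8 km/h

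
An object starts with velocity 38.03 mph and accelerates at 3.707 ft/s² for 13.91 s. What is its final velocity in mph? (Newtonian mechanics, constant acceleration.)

v₀ = 38.03 mph × 0.44704 = 17.0009 m/s
a = 3.707 ft/s² × 0.3048 = 1.12989 m/s²
v = v₀ + a × t = 17.0009 + 1.12989 × 13.91 = 32.7177 m/s
v = 32.7177 m/s / 0.44704 = 73.19 mph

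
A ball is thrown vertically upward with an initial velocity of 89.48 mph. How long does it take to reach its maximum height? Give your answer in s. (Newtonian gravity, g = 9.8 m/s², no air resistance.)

v₀ = 89.48 mph × 0.44704 = 40.0011 m/s
t_up = v₀ / g = 40.0011 / 9.8 = 4.082 s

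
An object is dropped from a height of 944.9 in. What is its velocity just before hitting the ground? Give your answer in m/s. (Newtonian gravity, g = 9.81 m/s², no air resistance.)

h = 944.9 in × 0.0254 = 24.0005 m
v = √(2gh) = √(2 × 9.81 × 24.0005) = 21.7 m/s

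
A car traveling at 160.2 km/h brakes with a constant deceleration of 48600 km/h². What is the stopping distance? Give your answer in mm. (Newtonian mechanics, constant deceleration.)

v₀ = 160.2 km/h × 0.2777777777777778 = 44.5 m/s
a = 48600 km/h² × 7.716049382716049e-05 = 3.75 m/s²
d = v₀² / (2a) = 44.5² / (2 × 3.75) = 1980.25 / 7.5 = 264.033 m
d = 264.033 m / 0.001 = 264000 mm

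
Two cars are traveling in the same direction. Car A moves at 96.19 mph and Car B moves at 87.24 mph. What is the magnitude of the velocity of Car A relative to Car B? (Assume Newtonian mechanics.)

v_rel = |v_A - v_B| = |96.19 - 87.24| = 8.95 mph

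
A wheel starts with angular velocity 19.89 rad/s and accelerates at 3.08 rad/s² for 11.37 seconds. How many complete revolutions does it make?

θ = ω₀t + ½αt² = 19.89×11.37 + ½×3.08×11.37² = 425.235726 rad
Total revolutions = θ/(2π) = 425.235726/(2π) = 67.68
Complete revolutions = ⌊67.68⌋ = 67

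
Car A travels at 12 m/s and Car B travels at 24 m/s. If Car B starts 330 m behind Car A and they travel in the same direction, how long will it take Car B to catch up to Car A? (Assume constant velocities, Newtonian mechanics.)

Relative speed: v_rel = 24 - 12 = 12 m/s
Time to catch: t = d₀/v_rel = 330/12 = 27.5 s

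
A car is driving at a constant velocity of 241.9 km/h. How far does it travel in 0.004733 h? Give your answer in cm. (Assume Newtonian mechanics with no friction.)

v = 241.9 km/h × 0.2777777777777778 = 67.1944 m/s
t = 0.004733 h × 3600.0 = 17.0388 s
d = v × t = 67.1944 × 17.0388 = 1144.91 m
d = 1144.91 m / 0.01 = 114500 cm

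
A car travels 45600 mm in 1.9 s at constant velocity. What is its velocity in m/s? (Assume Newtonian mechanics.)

d = 45600 mm × 0.001 = 45.6 m
v = d / t = 45.6 / 1.9 = 24.0 m/s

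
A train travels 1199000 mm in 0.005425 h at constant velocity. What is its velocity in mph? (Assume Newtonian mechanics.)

d = 1199000 mm × 0.001 = 1199.0 m
t = 0.005425 h × 3600.0 = 19.53 s
v = d / t = 1199.0 / 19.53 = 61.3927 m/s
v = 61.3927 m/s / 0.44704 = 137.3 mph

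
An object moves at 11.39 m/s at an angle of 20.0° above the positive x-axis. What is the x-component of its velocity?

vₓ = v cos(θ) = 11.39 × cos(20.0°) = 10.7 m/s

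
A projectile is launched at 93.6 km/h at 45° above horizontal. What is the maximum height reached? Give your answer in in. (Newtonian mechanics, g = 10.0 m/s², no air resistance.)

v₀ = 93.6 km/h × 0.2777777777777778 = 26.0 m/s
H = v₀² × sin²(θ) / (2g) = 26.0² × sin(45°)² / (2 × 10.0) = 676.0 × 0.5 / 20.0 = 16.9 m
H = 16.9 m / 0.0254 = 665.4 in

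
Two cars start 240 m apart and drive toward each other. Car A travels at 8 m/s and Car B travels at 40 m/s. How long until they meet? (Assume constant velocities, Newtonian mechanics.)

Combined speed: v_combined = 8 + 40 = 48 m/s
Time to meet: t = d/v_combined = 240/48 = 5.0 s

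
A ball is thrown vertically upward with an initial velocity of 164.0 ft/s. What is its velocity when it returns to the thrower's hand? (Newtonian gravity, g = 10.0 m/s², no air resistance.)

By conservation of energy (no air resistance), the ball returns to the throw height with the same speed as launch, but directed downward.
|v_ground| = v₀ = 164.0 ft/s
v_ground = 164.0 ft/s (downward)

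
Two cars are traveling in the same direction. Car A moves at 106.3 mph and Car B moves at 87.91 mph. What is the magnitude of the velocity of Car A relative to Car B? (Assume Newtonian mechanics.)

v_rel = |v_A - v_B| = |106.3 - 87.91| = 18.39 mph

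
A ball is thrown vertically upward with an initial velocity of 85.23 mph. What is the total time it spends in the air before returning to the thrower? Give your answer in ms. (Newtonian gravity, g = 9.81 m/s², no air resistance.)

v₀ = 85.23 mph × 0.44704 = 38.1012 m/s
t_total = 2 × v₀ / g = 2 × 38.1012 / 9.81 = 7.76783 s
t_total = 7.76783 s / 0.001 = 7768 ms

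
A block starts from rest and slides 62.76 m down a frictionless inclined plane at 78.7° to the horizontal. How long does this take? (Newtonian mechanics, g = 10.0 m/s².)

a = g sin(θ) = 10.0 × sin(78.7°) = 9.8061 m/s²
t = √(2d/a) = √(2 × 62.76 / 9.8061) = 3.58 s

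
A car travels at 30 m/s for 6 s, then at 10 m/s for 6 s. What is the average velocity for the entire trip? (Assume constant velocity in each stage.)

d₁ = v₁t₁ = 30 × 6 = 180 m
d₂ = v₂t₂ = 10 × 6 = 60 m
d_total = 240 m, t_total = 12 s
v_avg = d_total/t_total = 240/12 = 20.0 m/s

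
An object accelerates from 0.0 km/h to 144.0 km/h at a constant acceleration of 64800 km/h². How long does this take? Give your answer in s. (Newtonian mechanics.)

v₀ = 0.0 km/h × 0.2777777777777778 = 0.0 m/s
v = 144.0 km/h × 0.2777777777777778 = 40.0 m/s
a = 64800 km/h² × 7.716049382716049e-05 = 5.0 m/s²
t = (v - v₀) / a = (40.0 - 0.0) / 5.0 = 8.0 s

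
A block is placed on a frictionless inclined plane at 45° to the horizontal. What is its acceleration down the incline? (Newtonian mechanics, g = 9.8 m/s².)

a = g sin(θ) = 9.8 × sin(45°) = 9.8 × 0.7071 = 6.93 m/s²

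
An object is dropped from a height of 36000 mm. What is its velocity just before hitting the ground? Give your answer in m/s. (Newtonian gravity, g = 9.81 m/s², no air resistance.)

h = 36000 mm × 0.001 = 36.0 m
v = √(2gh) = √(2 × 9.81 × 36.0) = 26.58 m/s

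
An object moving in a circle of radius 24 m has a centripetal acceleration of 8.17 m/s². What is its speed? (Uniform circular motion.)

v = √(a_c × r) = √(8.17 × 24) = 14.0 m/s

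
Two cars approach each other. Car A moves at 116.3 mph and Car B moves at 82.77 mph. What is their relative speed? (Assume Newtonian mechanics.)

v_rel = v_A + v_B = 116.3 + 82.77 = 199.07 mph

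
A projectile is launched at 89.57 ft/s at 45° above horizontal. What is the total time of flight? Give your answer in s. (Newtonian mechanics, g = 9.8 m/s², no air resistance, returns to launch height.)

v₀ = 89.57 ft/s × 0.3048 = 27.3009 m/s
T = 2 × v₀ × sin(θ) / g = 2 × 27.3009 × sin(45°) / 9.8 = 2 × 27.3009 × 0.707107 / 9.8 = 3.94 s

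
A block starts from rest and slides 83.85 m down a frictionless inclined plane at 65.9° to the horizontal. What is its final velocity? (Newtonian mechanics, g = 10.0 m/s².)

a = g sin(θ) = 10.0 × sin(65.9°) = 9.1283 m/s²
v = √(2ad) = √(2 × 9.1283 × 83.85) = 39.13 m/s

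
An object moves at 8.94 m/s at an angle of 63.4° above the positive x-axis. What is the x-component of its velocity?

vₓ = v cos(θ) = 8.94 × cos(63.4°) = 4.0 m/s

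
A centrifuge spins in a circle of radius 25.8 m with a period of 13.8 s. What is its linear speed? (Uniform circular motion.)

v = 2πr/T = 2π×25.8/13.8 = 11.75 m/s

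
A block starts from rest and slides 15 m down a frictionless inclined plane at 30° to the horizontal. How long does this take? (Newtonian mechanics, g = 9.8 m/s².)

a = g sin(θ) = 9.8 × sin(30°) = 4.9 m/s²
t = √(2d/a) = √(2 × 15 / 4.9) = 2.47 s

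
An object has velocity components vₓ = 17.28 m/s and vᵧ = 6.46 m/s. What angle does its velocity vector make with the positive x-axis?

θ = arctan(vᵧ/vₓ) = arctan(6.46/17.28) = 20.5°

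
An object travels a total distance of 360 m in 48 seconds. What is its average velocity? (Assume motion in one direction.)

v_avg = Δd / Δt = 360 / 48 = 7.5 m/s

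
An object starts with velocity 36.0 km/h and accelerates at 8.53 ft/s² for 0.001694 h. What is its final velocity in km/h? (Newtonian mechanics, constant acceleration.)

v₀ = 36.0 km/h × 0.2777777777777778 = 10.0 m/s
a = 8.53 ft/s² × 0.3048 = 2.59994 m/s²
t = 0.001694 h × 3600.0 = 6.0984 s
v = v₀ + a × t = 10.0 + 2.59994 × 6.0984 = 25.8555 m/s
v = 25.8555 m/s / 0.2777777777777778 = 93.08 km/h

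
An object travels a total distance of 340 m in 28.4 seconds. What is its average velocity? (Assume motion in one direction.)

v_avg = Δd / Δt = 340 / 28.4 = 11.97 m/s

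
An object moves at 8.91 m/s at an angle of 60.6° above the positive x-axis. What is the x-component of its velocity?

vₓ = v cos(θ) = 8.91 × cos(60.6°) = 4.37 m/s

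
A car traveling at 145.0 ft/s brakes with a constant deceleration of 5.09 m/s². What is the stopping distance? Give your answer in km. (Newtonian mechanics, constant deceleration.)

v₀ = 145.0 ft/s × 0.3048 = 44.196 m/s
d = v₀² / (2a) = 44.196² / (2 × 5.09) = 1953.29 / 10.18 = 191.875 m
d = 191.875 m / 1000.0 = 0.1919 km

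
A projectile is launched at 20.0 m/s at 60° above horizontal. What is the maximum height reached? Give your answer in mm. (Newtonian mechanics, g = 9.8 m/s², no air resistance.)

H = v₀² × sin²(θ) / (2g) = 20.0² × sin(60°)² / (2 × 9.8) = 400.0 × 0.75 / 19.6 = 15.3061 m
H = 15.3061 m / 0.001 = 15310 mm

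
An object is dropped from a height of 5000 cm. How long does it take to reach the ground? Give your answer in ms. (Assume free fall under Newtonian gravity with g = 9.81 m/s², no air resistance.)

h = 5000 cm × 0.01 = 50.0 m
t = √(2h/g) = √(2 × 50.0 / 9.81) = 3.19275 s
t = 3.19275 s / 0.001 = 3193 ms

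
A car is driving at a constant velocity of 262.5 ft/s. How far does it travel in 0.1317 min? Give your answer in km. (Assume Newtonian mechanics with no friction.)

v = 262.5 ft/s × 0.3048 = 80.01 m/s
t = 0.1317 min × 60.0 = 7.902 s
d = v × t = 80.01 × 7.902 = 632.239 m
d = 632.239 m / 1000.0 = 0.6322 km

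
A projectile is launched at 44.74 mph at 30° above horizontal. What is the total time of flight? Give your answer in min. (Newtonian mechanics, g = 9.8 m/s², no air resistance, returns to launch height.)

v₀ = 44.74 mph × 0.44704 = 20.0006 m/s
T = 2 × v₀ × sin(θ) / g = 2 × 20.0006 × sin(30°) / 9.8 = 2 × 20.0006 × 0.5 / 9.8 = 2.04088 s
T = 2.04088 s / 60.0 = 0.03401 min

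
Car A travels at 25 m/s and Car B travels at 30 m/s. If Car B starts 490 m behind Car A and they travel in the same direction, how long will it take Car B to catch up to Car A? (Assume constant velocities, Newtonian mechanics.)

Relative speed: v_rel = 30 - 25 = 5 m/s
Time to catch: t = d₀/v_rel = 490/5 = 98.0 s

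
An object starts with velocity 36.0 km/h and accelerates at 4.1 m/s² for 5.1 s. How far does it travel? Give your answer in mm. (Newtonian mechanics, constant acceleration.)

v₀ = 36.0 km/h × 0.2777777777777778 = 10.0 m/s
d = v₀ × t + ½ × a × t² = 10.0 × 5.1 + 0.5 × 4.1 × 5.1² = 104.32 m
d = 104.32 m / 0.001 = 104300 mm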